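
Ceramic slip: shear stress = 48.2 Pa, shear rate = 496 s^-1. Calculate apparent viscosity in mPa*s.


eta = tau/gamma * 1000 = 48.2/496 * 1000 = 97.2 mPa*s

97.2


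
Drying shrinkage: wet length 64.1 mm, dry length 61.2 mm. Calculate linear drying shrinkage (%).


DS = (64.1 - 61.2) / 64.1 * 100 = 4.52%

4.52


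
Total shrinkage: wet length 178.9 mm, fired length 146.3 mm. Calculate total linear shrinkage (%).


TS = (178.9 - 146.3) / 178.9 * 100 = 18.22%

18.22


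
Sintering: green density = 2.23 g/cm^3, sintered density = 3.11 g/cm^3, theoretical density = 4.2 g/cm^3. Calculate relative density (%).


Relative = 3.11 / 4.2 * 100 = 74.0%

74.0


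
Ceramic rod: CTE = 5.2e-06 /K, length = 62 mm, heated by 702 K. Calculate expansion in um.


dL = 5.2e-06 * 62 * 702 * 1000 = 226.325 um

226.325


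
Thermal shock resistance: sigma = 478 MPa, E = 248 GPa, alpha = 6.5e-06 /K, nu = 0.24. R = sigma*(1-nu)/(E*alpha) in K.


R = 478*(1-0.24)/(248*1000*6.5e-06) = 225 K

225


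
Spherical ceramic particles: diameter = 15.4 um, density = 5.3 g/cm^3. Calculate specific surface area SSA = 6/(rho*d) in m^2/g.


SSA = 6 / (5.3 * 15.4) = 0.074 m^2/g

0.074


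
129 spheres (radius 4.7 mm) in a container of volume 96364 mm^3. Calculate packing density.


V_sphere = 4/3*pi*4.7^3 = 434.8928 mm^3
Total V = 129*434.8928 = 56101.1712 mm^3
PD = 56101.1712 / 96364 = 0.582

0.582


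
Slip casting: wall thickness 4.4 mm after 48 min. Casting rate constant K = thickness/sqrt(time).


K = 4.4 / sqrt(48) = 4.4 / 6.9282 = 0.635 mm/min^0.5

0.635


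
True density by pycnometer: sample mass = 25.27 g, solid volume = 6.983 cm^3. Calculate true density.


TD = 25.27 / 6.983 = 3.619 g/cm^3

3.619


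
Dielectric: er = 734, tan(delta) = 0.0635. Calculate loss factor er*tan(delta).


Loss = 734 * 0.0635 = 46.609

46.609


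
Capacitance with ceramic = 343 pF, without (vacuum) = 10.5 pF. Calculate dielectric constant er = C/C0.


er = 343 / 10.5 = 32.67

32.67


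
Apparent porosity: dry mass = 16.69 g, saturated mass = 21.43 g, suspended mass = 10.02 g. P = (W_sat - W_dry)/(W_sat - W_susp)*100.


P = (21.43 - 16.69) / (21.43 - 10.02) * 100 = 4.74 / 11.41 * 100 = 41.5%

41.5


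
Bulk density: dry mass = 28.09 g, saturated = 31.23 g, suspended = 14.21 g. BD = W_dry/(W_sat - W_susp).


BD = 28.09 / (31.23 - 14.21) = 28.09 / 17.02 = 1.65 g/cm^3

1.65


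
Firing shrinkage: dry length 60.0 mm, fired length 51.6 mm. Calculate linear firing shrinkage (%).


FS = (60.0 - 51.6) / 60.0 * 100 = 14.0%

14.0


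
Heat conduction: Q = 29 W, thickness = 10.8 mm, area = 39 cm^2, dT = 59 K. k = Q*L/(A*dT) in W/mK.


k = 29*10.8/1000/(39/10000*59) = 1.36 W/mK

1.36


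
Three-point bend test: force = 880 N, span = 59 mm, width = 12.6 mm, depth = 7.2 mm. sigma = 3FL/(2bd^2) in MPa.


sigma = 3*880*59/(2*12.6*7.2^2) = 119.2 MPa

119.2


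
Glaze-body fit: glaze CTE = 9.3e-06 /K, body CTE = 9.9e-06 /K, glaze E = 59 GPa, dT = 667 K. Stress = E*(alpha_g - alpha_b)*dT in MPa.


Stress = 59*1000*(9.3e-06 - 9.9e-06)*667 = -23.6 MPa

-23.6


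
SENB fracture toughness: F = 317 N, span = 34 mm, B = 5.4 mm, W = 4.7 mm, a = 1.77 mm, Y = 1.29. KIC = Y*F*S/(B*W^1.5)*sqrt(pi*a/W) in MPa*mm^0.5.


KIC = 1.29*317*34/(5.4*4.7^1.5)*sqrt(pi*1.77/4.7) = 274.85

274.85


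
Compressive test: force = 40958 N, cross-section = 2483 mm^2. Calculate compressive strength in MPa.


CS = 40958 / 2483 = 16.5 MPa

16.5


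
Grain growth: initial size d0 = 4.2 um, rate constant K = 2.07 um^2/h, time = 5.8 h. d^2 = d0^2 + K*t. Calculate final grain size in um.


d^2 = 4.2^2 + 2.07*5.8 = 29.646
d = sqrt(29.646) = 5.44 um

5.44


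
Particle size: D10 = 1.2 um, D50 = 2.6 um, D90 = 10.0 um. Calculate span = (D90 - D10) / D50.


Span = (10.0 - 1.2) / 2.6 = 8.8 / 2.6 = 3.385

3.385


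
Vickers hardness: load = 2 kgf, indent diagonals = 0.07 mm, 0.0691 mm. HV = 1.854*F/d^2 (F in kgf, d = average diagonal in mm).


d_avg = (0.07+0.0691)/2 = 0.06955 mm
HV = 1.854*2/0.06955^2 = 767

767


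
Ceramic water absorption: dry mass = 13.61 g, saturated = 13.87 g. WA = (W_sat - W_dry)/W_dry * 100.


WA = (13.87 - 13.61) / 13.61 * 100 = 1.91%

1.91


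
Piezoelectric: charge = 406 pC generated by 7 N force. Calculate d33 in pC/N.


d33 = 406 / 7 = 58.0 pC/N

58.0


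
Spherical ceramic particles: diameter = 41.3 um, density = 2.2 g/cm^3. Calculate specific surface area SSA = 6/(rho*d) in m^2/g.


SSA = 6 / (2.2 * 41.3) = 0.066 m^2/g

0.066


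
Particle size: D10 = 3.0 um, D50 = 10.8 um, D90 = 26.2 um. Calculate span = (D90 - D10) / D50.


Span = (26.2 - 3.0) / 10.8 = 23.2 / 10.8 = 2.148

2.148


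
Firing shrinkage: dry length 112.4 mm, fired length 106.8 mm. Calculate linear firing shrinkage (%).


FS = (112.4 - 106.8) / 112.4 * 100 = 4.98%

4.98


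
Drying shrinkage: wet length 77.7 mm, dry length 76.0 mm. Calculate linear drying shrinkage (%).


DS = (77.7 - 76.0) / 77.7 * 100 = 2.19%

2.19


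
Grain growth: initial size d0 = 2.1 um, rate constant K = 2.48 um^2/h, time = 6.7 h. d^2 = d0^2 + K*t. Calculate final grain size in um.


d^2 = 2.1^2 + 2.48*6.7 = 21.026
d = sqrt(21.026) = 4.59 um

4.59


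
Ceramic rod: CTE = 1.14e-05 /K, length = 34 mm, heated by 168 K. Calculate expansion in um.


dL = 1.14e-05 * 34 * 168 * 1000 = 65.117 um

65.117


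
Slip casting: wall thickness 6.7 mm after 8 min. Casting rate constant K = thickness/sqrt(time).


K = 6.7 / sqrt(8) = 6.7 / 2.8284 = 2.369 mm/min^0.5

2.369


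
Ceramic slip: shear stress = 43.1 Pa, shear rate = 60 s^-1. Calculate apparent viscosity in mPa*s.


eta = tau/gamma * 1000 = 43.1/60 * 1000 = 718.3 mPa*s

718.3


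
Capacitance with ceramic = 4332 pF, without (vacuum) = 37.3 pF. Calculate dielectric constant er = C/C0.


er = 4332 / 37.3 = 116.14

116.14


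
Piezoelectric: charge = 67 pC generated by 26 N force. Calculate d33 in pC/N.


d33 = 67 / 26 = 2.6 pC/N

2.6


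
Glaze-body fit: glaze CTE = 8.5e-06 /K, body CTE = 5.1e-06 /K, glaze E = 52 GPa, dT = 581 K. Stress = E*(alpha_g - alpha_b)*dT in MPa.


Stress = 52*1000*(8.5e-06 - 5.1e-06)*581 = 102.7 MPa

102.7


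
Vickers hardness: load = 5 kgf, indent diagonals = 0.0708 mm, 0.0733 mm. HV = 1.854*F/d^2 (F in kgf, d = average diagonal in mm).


d_avg = (0.0708+0.0733)/2 = 0.07205 mm
HV = 1.854*5/0.07205^2 = 1786

1786


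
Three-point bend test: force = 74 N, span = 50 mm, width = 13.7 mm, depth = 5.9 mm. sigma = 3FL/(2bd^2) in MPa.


sigma = 3*74*50/(2*13.7*5.9^2) = 11.6 MPa

11.6


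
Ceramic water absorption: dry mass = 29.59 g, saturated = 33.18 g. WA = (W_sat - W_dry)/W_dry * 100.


WA = (33.18 - 29.59) / 29.59 * 100 = 12.13%

12.13


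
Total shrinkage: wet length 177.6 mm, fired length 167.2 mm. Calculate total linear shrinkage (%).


TS = (177.6 - 167.2) / 177.6 * 100 = 5.86%

5.86


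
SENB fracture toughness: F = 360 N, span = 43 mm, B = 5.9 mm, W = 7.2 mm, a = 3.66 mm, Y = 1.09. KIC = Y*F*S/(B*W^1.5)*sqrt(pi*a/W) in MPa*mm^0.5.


KIC = 1.09*360*43/(5.9*7.2^1.5)*sqrt(pi*3.66/7.2) = 187.07

187.07


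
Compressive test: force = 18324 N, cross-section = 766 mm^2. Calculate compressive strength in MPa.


CS = 18324 / 766 = 23.9 MPa

23.9


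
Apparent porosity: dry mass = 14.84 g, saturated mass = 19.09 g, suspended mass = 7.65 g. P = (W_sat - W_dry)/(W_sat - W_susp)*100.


P = (19.09 - 14.84) / (19.09 - 7.65) * 100 = 4.25 / 11.44 * 100 = 37.2%

37.2


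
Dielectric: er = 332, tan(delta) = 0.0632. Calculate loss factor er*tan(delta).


Loss = 332 * 0.0632 = 20.982

20.982


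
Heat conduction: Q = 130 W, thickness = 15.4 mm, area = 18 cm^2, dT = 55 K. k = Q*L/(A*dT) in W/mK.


k = 130*15.4/1000/(18/10000*55) = 20.22 W/mK

20.22


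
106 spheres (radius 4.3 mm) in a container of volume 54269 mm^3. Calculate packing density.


V_sphere = 4/3*pi*4.3^3 = 333.0381 mm^3
Total V = 106*333.0381 = 35302.0386 mm^3
PD = 35302.0386 / 54269 = 0.651

0.651


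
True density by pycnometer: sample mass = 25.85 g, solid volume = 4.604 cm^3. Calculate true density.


TD = 25.85 / 4.604 = 5.615 g/cm^3

5.615


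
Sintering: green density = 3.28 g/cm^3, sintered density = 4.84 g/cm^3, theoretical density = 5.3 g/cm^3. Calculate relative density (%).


Relative = 4.84 / 5.3 * 100 = 91.3%

91.3


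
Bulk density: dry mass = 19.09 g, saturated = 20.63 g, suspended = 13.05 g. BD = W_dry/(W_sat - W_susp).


BD = 19.09 / (20.63 - 13.05) = 19.09 / 7.58 = 2.518 g/cm^3

2.518


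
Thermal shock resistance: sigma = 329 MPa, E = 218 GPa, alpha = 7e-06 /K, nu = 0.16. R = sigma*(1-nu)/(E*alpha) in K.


R = 329*(1-0.16)/(218*1000*7e-06) = 181 K

181


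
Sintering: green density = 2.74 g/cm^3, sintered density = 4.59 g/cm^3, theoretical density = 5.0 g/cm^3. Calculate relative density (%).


Relative = 4.59 / 5.0 * 100 = 91.8%

91.8


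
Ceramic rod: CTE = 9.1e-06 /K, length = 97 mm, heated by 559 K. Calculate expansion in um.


dL = 9.1e-06 * 97 * 559 * 1000 = 493.429 um

493.429


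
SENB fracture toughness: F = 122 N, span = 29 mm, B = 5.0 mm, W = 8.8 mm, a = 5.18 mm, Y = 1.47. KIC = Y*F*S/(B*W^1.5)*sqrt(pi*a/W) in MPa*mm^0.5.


KIC = 1.47*122*29/(5.0*8.8^1.5)*sqrt(pi*5.18/8.8) = 54.19

54.19


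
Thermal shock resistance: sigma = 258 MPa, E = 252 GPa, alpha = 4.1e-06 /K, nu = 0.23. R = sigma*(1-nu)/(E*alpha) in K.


R = 258*(1-0.23)/(252*1000*4.1e-06) = 192 K

192


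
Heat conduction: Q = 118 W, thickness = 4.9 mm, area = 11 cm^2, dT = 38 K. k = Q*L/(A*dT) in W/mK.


k = 118*4.9/1000/(11/10000*38) = 13.83 W/mK

13.83


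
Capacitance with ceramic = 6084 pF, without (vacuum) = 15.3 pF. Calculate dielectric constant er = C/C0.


er = 6084 / 15.3 = 397.65

397.65


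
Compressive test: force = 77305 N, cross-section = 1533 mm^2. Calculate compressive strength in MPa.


CS = 77305 / 1533 = 50.4 MPa

50.4


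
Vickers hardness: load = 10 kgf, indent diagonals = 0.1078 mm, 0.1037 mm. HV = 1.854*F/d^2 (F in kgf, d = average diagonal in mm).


d_avg = (0.1078+0.1037)/2 = 0.10575 mm
HV = 1.854*10/0.10575^2 = 1658

1658


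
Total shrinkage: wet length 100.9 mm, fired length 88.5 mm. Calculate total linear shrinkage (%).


TS = (100.9 - 88.5) / 100.9 * 100 = 12.29%

12.29


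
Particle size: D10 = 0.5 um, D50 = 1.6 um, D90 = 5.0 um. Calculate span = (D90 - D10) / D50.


Span = (5.0 - 0.5) / 1.6 = 4.5 / 1.6 = 2.813

2.813


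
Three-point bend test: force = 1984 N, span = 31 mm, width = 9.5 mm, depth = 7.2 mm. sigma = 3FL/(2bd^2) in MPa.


sigma = 3*1984*31/(2*9.5*7.2^2) = 187.3 MPa

187.3


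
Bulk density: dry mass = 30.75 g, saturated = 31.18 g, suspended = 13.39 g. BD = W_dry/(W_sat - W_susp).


BD = 30.75 / (31.18 - 13.39) = 30.75 / 17.79 = 1.728 g/cm^3

1.728


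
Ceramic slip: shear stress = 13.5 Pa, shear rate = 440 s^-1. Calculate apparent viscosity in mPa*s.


eta = tau/gamma * 1000 = 13.5/440 * 1000 = 30.7 mPa*s

30.7


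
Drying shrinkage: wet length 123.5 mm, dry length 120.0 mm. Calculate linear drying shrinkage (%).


DS = (123.5 - 120.0) / 123.5 * 100 = 2.83%

2.83


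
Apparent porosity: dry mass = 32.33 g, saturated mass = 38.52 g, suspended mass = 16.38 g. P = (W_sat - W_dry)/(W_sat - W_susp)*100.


P = (38.52 - 32.33) / (38.52 - 16.38) * 100 = 6.19 / 22.14 * 100 = 28.0%

28.0


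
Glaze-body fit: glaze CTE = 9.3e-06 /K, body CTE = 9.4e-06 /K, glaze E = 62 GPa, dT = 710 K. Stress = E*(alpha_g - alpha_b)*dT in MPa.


Stress = 62*1000*(9.3e-06 - 9.4e-06)*710 = -4.4 MPa

-4.4


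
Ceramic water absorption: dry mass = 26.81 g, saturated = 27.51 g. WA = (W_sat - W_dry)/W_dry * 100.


WA = (27.51 - 26.81) / 26.81 * 100 = 2.61%

2.61


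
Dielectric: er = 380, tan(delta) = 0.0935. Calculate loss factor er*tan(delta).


Loss = 380 * 0.0935 = 35.53

35.53


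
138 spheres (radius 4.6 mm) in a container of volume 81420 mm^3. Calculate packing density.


V_sphere = 4/3*pi*4.6^3 = 407.7201 mm^3
Total V = 138*407.7201 = 56265.3738 mm^3
PD = 56265.3738 / 81420 = 0.691

0.691


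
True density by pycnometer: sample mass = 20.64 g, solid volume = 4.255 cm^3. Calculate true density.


TD = 20.64 / 4.255 = 4.851 g/cm^3

4.851


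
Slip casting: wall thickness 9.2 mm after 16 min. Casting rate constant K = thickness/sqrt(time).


K = 9.2 / sqrt(16) = 9.2 / 4.0 = 2.3 mm/min^0.5

2.3


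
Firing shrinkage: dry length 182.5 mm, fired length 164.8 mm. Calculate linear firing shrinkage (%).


FS = (182.5 - 164.8) / 182.5 * 100 = 9.7%

9.7


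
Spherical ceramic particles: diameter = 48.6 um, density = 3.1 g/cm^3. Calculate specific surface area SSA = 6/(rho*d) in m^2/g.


SSA = 6 / (3.1 * 48.6) = 0.04 m^2/g

0.04


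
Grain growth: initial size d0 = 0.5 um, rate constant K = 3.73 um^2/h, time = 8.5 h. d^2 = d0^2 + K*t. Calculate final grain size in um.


d^2 = 0.5^2 + 3.73*8.5 = 31.955
d = sqrt(31.955) = 5.65 um

5.65


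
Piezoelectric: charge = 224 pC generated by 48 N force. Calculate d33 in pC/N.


d33 = 224 / 48 = 4.7 pC/N

4.7


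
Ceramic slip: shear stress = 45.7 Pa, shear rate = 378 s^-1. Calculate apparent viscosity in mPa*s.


eta = tau/gamma * 1000 = 45.7/378 * 1000 = 120.9 mPa*s

120.9


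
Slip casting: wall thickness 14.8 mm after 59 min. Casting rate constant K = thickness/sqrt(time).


K = 14.8 / sqrt(59) = 14.8 / 7.6811 = 1.927 mm/min^0.5

1.927


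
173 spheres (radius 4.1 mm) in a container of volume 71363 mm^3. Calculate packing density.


V_sphere = 4/3*pi*4.1^3 = 288.6956 mm^3
Total V = 173*288.6956 = 49944.3388 mm^3
PD = 49944.3388 / 71363 = 0.7

0.7


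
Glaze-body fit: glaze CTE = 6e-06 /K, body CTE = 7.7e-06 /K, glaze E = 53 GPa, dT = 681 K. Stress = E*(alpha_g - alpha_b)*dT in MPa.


Stress = 53*1000*(6e-06 - 7.7e-06)*681 = -61.4 MPa

-61.4


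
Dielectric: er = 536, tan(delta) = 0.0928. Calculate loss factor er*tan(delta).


Loss = 536 * 0.0928 = 49.741

49.741


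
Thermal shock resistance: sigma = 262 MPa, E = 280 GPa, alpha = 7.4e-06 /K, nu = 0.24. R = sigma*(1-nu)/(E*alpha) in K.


R = 262*(1-0.24)/(280*1000*7.4e-06) = 96 K

96


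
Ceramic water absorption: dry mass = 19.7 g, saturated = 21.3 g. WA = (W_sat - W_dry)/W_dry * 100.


WA = (21.3 - 19.7) / 19.7 * 100 = 8.12%

8.12


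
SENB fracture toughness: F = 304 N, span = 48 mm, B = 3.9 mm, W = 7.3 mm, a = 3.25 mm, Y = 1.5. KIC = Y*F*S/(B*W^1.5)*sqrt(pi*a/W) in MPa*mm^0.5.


KIC = 1.5*304*48/(3.9*7.3^1.5)*sqrt(pi*3.25/7.3) = 336.52

336.52


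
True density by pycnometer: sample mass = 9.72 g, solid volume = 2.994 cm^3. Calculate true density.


TD = 9.72 / 2.994 = 3.246 g/cm^3

3.246


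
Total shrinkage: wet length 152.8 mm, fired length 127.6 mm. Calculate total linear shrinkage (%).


TS = (152.8 - 127.6) / 152.8 * 100 = 16.49%

16.49


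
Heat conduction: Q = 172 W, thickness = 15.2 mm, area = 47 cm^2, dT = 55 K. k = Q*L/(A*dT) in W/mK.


k = 172*15.2/1000/(47/10000*55) = 10.11 W/mK

10.11


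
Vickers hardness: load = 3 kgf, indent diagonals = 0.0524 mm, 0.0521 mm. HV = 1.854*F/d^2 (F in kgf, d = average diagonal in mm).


d_avg = (0.0524+0.0521)/2 = 0.05225 mm
HV = 1.854*3/0.05225^2 = 2037

2037


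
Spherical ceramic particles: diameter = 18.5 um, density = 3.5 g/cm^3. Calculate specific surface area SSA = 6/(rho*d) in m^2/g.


SSA = 6 / (3.5 * 18.5) = 0.093 m^2/g

0.093


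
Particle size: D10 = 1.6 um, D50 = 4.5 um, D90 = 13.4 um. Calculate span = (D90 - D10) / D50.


Span = (13.4 - 1.6) / 4.5 = 11.8 / 4.5 = 2.622

2.622


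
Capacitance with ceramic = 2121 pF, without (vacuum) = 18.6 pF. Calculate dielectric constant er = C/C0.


er = 2121 / 18.6 = 114.03

114.03


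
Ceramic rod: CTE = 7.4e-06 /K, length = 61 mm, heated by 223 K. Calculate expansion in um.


dL = 7.4e-06 * 61 * 223 * 1000 = 100.662 um

100.662


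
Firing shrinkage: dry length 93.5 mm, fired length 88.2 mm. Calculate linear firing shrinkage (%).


FS = (93.5 - 88.2) / 93.5 * 100 = 5.67%

5.67


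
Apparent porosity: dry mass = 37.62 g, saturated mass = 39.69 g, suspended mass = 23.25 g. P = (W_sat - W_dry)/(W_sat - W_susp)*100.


P = (39.69 - 37.62) / (39.69 - 23.25) * 100 = 2.07 / 16.44 * 100 = 12.6%

12.6


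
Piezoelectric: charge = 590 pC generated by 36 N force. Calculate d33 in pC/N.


d33 = 590 / 36 = 16.4 pC/N

16.4


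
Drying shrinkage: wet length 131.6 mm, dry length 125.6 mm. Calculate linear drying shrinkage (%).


DS = (131.6 - 125.6) / 131.6 * 100 = 4.56%

4.56


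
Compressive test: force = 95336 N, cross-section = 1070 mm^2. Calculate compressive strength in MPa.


CS = 95336 / 1070 = 89.1 MPa

89.1


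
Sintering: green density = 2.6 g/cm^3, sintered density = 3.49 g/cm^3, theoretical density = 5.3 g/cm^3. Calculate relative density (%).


Relative = 3.49 / 5.3 * 100 = 65.8%

65.8


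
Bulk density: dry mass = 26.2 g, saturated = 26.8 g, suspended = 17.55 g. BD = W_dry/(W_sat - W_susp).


BD = 26.2 / (26.8 - 17.55) = 26.2 / 9.25 = 2.832 g/cm^3

2.832


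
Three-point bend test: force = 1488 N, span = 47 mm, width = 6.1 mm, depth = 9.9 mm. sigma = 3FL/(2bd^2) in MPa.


sigma = 3*1488*47/(2*6.1*9.9^2) = 175.5 MPa

175.5


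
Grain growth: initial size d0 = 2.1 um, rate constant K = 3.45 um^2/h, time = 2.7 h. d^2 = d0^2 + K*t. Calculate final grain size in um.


d^2 = 2.1^2 + 3.45*2.7 = 13.725
d = sqrt(13.725) = 3.7 um

3.7


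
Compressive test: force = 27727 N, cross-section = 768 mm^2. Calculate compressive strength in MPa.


CS = 27727 / 768 = 36.1 MPa

36.1


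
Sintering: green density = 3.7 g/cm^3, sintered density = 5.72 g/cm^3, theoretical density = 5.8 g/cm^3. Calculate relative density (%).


Relative = 5.72 / 5.8 * 100 = 98.6%

98.6


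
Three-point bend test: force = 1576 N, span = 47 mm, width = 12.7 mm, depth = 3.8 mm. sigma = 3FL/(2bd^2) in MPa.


sigma = 3*1576*47/(2*12.7*3.8^2) = 605.9 MPa

605.9


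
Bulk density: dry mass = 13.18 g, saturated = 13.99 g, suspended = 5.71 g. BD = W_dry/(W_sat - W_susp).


BD = 13.18 / (13.99 - 5.71) = 13.18 / 8.28 = 1.592 g/cm^3

1.592


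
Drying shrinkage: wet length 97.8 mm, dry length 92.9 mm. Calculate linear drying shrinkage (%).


DS = (97.8 - 92.9) / 97.8 * 100 = 5.01%

5.01


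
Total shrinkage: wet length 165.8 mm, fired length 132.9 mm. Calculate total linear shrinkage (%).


TS = (165.8 - 132.9) / 165.8 * 100 = 19.84%

19.84


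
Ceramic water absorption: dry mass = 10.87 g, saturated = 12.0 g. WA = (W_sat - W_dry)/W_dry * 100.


WA = (12.0 - 10.87) / 10.87 * 100 = 10.4%

10.4


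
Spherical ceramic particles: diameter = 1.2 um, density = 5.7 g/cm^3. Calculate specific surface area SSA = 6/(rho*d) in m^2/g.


SSA = 6 / (5.7 * 1.2) = 0.877 m^2/g

0.877


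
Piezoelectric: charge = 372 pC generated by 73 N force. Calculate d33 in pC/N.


d33 = 372 / 73 = 5.1 pC/N

5.1


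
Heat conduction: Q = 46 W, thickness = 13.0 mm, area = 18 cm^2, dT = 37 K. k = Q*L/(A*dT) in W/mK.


k = 46*13.0/1000/(18/10000*37) = 8.98 W/mK

8.98


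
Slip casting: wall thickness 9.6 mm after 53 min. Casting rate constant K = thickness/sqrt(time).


K = 9.6 / sqrt(53) = 9.6 / 7.2801 = 1.319 mm/min^0.5

1.319


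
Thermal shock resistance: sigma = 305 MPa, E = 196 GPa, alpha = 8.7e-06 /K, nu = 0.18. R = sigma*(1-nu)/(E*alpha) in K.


R = 305*(1-0.18)/(196*1000*8.7e-06) = 147 K

147


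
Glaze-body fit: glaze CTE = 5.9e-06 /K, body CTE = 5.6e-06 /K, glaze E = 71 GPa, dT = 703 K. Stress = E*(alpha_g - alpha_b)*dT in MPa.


Stress = 71*1000*(5.9e-06 - 5.6e-06)*703 = 15.0 MPa

15.0


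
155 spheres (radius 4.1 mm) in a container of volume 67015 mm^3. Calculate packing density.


V_sphere = 4/3*pi*4.1^3 = 288.6956 mm^3
Total V = 155*288.6956 = 44747.818 mm^3
PD = 44747.818 / 67015 = 0.668

0.668


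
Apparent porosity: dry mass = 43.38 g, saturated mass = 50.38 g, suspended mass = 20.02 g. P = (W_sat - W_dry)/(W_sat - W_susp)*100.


P = (50.38 - 43.38) / (50.38 - 20.02) * 100 = 7.0 / 30.36 * 100 = 23.1%

23.1


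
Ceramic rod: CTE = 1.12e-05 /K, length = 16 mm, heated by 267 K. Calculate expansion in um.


dL = 1.12e-05 * 16 * 267 * 1000 = 47.846 um

47.846


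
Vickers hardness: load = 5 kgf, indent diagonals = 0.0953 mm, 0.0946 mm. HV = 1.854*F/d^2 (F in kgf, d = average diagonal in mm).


d_avg = (0.0953+0.0946)/2 = 0.09495 mm
HV = 1.854*5/0.09495^2 = 1028

1028


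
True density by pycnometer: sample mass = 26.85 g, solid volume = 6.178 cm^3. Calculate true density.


TD = 26.85 / 6.178 = 4.346 g/cm^3

4.346


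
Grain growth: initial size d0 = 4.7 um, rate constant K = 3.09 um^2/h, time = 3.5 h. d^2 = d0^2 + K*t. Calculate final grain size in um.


d^2 = 4.7^2 + 3.09*3.5 = 32.905
d = sqrt(32.905) = 5.74 um

5.74


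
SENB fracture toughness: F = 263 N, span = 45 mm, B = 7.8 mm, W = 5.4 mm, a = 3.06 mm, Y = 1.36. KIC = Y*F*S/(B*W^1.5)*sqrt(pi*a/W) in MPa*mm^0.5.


KIC = 1.36*263*45/(7.8*5.4^1.5)*sqrt(pi*3.06/5.4) = 219.41

219.41


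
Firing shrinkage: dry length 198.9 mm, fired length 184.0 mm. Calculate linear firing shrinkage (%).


FS = (198.9 - 184.0) / 198.9 * 100 = 7.49%

7.49


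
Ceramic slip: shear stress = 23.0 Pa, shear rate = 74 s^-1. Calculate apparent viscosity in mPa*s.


eta = tau/gamma * 1000 = 23.0/74 * 1000 = 310.8 mPa*s

310.8


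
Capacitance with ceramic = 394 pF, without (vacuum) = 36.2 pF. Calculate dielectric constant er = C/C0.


er = 394 / 36.2 = 10.88

10.88


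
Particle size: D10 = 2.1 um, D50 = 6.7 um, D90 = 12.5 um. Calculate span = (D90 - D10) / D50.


Span = (12.5 - 2.1) / 6.7 = 10.4 / 6.7 = 1.552

1.552


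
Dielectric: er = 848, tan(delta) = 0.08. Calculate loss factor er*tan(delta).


Loss = 848 * 0.08 = 67.84

67.84


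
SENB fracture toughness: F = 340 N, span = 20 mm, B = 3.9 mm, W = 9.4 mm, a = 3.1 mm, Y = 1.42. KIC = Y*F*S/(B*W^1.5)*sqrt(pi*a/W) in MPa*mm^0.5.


KIC = 1.42*340*20/(3.9*9.4^1.5)*sqrt(pi*3.1/9.4) = 87.44

87.44


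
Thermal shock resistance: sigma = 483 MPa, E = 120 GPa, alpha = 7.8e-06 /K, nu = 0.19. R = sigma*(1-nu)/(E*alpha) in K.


R = 483*(1-0.19)/(120*1000*7.8e-06) = 418 K

418


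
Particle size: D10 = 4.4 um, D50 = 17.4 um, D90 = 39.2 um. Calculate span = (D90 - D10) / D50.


Span = (39.2 - 4.4) / 17.4 = 34.8 / 17.4 = 2.0

2.0


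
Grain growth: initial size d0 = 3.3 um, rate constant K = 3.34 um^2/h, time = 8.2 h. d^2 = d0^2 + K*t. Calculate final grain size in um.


d^2 = 3.3^2 + 3.34*8.2 = 38.278
d = sqrt(38.278) = 6.19 um

6.19


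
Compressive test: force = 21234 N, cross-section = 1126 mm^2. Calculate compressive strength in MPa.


CS = 21234 / 1126 = 18.9 MPa

18.9


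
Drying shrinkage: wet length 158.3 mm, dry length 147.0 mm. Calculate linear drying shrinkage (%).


DS = (158.3 - 147.0) / 158.3 * 100 = 7.14%

7.14


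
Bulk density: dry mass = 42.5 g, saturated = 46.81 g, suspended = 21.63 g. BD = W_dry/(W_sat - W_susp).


BD = 42.5 / (46.81 - 21.63) = 42.5 / 25.18 = 1.688 g/cm^3

1.688


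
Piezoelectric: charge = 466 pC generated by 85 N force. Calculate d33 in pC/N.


d33 = 466 / 85 = 5.5 pC/N

5.5


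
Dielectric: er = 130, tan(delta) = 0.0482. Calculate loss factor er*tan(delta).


Loss = 130 * 0.0482 = 6.266

6.266


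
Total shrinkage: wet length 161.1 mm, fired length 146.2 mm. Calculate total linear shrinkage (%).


TS = (161.1 - 146.2) / 161.1 * 100 = 9.25%

9.25


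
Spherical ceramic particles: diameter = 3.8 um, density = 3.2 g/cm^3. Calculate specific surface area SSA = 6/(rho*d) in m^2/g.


SSA = 6 / (3.2 * 3.8) = 0.493 m^2/g

0.493


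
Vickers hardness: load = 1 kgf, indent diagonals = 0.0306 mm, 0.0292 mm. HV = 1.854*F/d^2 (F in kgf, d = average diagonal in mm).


d_avg = (0.0306+0.0292)/2 = 0.0299 mm
HV = 1.854*1/0.0299^2 = 2074

2074


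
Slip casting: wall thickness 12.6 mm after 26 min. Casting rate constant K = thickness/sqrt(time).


K = 12.6 / sqrt(26) = 12.6 / 5.099 = 2.471 mm/min^0.5

2.471


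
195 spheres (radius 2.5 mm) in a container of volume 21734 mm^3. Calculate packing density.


V_sphere = 4/3*pi*2.5^3 = 65.4498 mm^3
Total V = 195*65.4498 = 12762.711 mm^3
PD = 12762.711 / 21734 = 0.587

0.587


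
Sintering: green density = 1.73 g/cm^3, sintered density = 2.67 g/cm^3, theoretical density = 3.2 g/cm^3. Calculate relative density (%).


Relative = 2.67 / 3.2 * 100 = 83.4%

83.4


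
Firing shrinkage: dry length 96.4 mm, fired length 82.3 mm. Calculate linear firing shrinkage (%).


FS = (96.4 - 82.3) / 96.4 * 100 = 14.63%

14.63


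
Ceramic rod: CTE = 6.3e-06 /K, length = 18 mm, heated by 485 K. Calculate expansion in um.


dL = 6.3e-06 * 18 * 485 * 1000 = 54.999 um

54.999


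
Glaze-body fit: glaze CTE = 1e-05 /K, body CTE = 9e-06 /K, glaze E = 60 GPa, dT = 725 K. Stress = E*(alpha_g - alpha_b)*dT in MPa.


Stress = 60*1000*(1e-05 - 9e-06)*725 = 43.5 MPa

43.5


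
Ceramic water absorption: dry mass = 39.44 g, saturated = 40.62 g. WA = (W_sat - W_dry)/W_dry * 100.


WA = (40.62 - 39.44) / 39.44 * 100 = 2.99%

2.99


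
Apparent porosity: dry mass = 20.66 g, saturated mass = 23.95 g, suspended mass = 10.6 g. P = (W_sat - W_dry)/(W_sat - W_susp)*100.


P = (23.95 - 20.66) / (23.95 - 10.6) * 100 = 3.29 / 13.35 * 100 = 24.6%

24.6


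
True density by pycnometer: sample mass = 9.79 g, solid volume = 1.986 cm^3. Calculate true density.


TD = 9.79 / 1.986 = 4.93 g/cm^3

4.93


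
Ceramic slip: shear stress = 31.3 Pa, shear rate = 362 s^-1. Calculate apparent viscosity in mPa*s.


eta = tau/gamma * 1000 = 31.3/362 * 1000 = 86.5 mPa*s

86.5


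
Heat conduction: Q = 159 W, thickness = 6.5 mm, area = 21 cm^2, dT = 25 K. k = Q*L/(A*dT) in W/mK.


k = 159*6.5/1000/(21/10000*25) = 19.69 W/mK

19.69


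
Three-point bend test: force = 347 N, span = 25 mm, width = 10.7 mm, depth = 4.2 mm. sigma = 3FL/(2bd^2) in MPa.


sigma = 3*347*25/(2*10.7*4.2^2) = 68.9 MPa

68.9


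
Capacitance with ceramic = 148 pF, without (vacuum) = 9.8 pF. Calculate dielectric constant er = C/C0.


er = 148 / 9.8 = 15.1

15.1


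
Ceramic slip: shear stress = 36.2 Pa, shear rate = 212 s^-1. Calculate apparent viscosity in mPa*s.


eta = tau/gamma * 1000 = 36.2/212 * 1000 = 170.8 mPa*s

170.8


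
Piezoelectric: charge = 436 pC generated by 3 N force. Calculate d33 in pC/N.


d33 = 436 / 3 = 145.3 pC/N

145.3


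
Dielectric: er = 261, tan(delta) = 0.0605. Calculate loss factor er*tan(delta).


Loss = 261 * 0.0605 = 15.791

15.791


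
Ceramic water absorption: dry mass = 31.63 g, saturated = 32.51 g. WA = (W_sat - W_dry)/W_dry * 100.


WA = (32.51 - 31.63) / 31.63 * 100 = 2.78%

2.78


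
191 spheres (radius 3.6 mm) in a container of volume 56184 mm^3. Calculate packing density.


V_sphere = 4/3*pi*3.6^3 = 195.4322 mm^3
Total V = 191*195.4322 = 37327.5502 mm^3
PD = 37327.5502 / 56184 = 0.664

0.664


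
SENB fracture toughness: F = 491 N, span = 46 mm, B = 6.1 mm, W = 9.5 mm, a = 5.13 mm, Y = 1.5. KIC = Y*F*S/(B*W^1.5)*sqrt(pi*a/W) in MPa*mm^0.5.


KIC = 1.5*491*46/(6.1*9.5^1.5)*sqrt(pi*5.13/9.5) = 247.05

247.05


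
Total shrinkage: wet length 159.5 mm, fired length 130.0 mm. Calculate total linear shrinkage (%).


TS = (159.5 - 130.0) / 159.5 * 100 = 18.5%

18.5


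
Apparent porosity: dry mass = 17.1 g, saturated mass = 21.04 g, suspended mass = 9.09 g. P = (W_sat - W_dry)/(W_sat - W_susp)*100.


P = (21.04 - 17.1) / (21.04 - 9.09) * 100 = 3.94 / 11.95 * 100 = 33.0%

33.0


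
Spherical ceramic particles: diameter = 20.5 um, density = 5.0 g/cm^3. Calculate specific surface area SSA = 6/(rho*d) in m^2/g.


SSA = 6 / (5.0 * 20.5) = 0.059 m^2/g

0.059


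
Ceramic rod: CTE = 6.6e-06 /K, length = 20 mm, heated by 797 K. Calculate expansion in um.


dL = 6.6e-06 * 20 * 797 * 1000 = 105.204 um

105.204


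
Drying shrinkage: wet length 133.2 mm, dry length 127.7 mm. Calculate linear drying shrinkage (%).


DS = (133.2 - 127.7) / 133.2 * 100 = 4.13%

4.13


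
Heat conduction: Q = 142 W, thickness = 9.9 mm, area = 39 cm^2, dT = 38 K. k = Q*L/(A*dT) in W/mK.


k = 142*9.9/1000/(39/10000*38) = 9.49 W/mK

9.49


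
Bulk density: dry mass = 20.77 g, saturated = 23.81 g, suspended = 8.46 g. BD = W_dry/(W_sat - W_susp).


BD = 20.77 / (23.81 - 8.46) = 20.77 / 15.35 = 1.353 g/cm^3

1.353


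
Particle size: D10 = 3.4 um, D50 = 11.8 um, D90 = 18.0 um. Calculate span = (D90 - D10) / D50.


Span = (18.0 - 3.4) / 11.8 = 14.6 / 11.8 = 1.237

1.237


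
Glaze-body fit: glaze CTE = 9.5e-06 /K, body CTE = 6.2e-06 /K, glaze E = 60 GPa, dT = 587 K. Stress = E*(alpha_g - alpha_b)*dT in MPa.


Stress = 60*1000*(9.5e-06 - 6.2e-06)*587 = 116.2 MPa

116.2


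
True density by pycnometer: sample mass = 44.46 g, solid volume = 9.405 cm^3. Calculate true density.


TD = 44.46 / 9.405 = 4.727 g/cm^3

4.727


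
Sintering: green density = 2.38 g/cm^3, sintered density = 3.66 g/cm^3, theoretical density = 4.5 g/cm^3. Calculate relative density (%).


Relative = 3.66 / 4.5 * 100 = 81.3%

81.3


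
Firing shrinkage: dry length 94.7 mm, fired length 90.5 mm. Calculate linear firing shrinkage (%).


FS = (94.7 - 90.5) / 94.7 * 100 = 4.44%

4.44


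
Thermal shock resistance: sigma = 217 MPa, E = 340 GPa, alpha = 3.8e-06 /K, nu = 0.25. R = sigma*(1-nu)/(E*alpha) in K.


R = 217*(1-0.25)/(340*1000*3.8e-06) = 126 K

126


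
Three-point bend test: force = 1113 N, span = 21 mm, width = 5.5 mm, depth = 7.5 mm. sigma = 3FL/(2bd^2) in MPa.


sigma = 3*1113*21/(2*5.5*7.5^2) = 113.3 MPa

113.3


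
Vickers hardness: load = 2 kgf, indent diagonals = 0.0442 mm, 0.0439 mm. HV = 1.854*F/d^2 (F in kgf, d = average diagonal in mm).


d_avg = (0.0442+0.0439)/2 = 0.04405 mm
HV = 1.854*2/0.04405^2 = 1911

1911


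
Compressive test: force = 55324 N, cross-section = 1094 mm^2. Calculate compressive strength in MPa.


CS = 55324 / 1094 = 50.6 MPa

50.6


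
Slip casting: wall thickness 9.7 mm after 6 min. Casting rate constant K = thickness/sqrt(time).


K = 9.7 / sqrt(6) = 9.7 / 2.4495 = 3.96 mm/min^0.5

3.96


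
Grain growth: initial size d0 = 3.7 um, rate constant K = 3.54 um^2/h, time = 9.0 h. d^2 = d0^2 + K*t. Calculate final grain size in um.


d^2 = 3.7^2 + 3.54*9.0 = 45.55
d = sqrt(45.55) = 6.75 um

6.75


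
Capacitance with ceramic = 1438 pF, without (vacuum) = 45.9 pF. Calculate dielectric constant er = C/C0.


er = 1438 / 45.9 = 31.33

31.33


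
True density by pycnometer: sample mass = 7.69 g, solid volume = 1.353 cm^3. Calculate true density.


TD = 7.69 / 1.353 = 5.684 g/cm^3

5.684


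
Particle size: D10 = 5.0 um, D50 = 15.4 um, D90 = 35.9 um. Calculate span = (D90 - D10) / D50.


Span = (35.9 - 5.0) / 15.4 = 30.9 / 15.4 = 2.006

2.006


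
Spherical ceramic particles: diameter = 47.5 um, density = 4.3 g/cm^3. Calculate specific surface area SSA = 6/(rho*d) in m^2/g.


SSA = 6 / (4.3 * 47.5) = 0.029 m^2/g

0.029


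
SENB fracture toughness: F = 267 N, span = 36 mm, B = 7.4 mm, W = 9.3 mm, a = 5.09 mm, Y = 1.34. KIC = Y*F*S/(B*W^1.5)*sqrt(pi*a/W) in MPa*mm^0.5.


KIC = 1.34*267*36/(7.4*9.3^1.5)*sqrt(pi*5.09/9.3) = 80.47

80.47


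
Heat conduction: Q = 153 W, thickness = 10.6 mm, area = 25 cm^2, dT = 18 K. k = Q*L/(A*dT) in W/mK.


k = 153*10.6/1000/(25/10000*18) = 36.04 W/mK

36.04


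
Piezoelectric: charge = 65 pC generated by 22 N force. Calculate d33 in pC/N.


d33 = 65 / 22 = 3.0 pC/N

3.0


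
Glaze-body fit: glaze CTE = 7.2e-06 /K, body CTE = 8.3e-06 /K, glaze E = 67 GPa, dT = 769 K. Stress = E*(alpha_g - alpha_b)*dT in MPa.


Stress = 67*1000*(7.2e-06 - 8.3e-06)*769 = -56.7 MPa

-56.7


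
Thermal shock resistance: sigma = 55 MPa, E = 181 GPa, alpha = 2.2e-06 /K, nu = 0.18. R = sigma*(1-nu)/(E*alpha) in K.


R = 55*(1-0.18)/(181*1000*2.2e-06) = 113 K

113


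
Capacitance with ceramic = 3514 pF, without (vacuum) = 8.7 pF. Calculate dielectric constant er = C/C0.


er = 3514 / 8.7 = 403.91

403.91


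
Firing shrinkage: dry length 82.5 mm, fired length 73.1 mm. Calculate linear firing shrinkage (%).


FS = (82.5 - 73.1) / 82.5 * 100 = 11.39%

11.39


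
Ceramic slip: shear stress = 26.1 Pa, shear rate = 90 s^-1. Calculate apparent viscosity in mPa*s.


eta = tau/gamma * 1000 = 26.1/90 * 1000 = 290.0 mPa*s

290.0


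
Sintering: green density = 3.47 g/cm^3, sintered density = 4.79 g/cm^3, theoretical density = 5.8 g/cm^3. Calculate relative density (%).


Relative = 4.79 / 5.8 * 100 = 82.6%

82.6


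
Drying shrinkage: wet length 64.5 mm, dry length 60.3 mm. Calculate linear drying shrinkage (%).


DS = (64.5 - 60.3) / 64.5 * 100 = 6.51%

6.51


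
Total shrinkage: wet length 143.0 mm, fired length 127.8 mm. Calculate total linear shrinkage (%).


TS = (143.0 - 127.8) / 143.0 * 100 = 10.63%

10.63


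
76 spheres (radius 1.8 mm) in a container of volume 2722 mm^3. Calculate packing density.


V_sphere = 4/3*pi*1.8^3 = 24.429 mm^3
Total V = 76*24.429 = 1856.604 mm^3
PD = 1856.604 / 2722 = 0.682

0.682


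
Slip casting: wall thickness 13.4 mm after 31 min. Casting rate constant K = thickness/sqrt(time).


K = 13.4 / sqrt(31) = 13.4 / 5.5678 = 2.407 mm/min^0.5

2.407


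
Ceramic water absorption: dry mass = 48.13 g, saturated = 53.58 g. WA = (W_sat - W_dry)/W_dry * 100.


WA = (53.58 - 48.13) / 48.13 * 100 = 11.32%

11.32


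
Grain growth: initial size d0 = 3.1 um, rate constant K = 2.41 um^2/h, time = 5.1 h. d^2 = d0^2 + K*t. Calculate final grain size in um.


d^2 = 3.1^2 + 2.41*5.1 = 21.901
d = sqrt(21.901) = 4.68 um

4.68


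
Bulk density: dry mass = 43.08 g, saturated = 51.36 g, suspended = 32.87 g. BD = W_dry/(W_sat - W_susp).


BD = 43.08 / (51.36 - 32.87) = 43.08 / 18.49 = 2.33 g/cm^3

2.33


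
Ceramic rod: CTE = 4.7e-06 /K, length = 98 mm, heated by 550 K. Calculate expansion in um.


dL = 4.7e-06 * 98 * 550 * 1000 = 253.33 um

253.33


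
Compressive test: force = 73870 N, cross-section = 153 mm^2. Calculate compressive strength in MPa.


CS = 73870 / 153 = 482.8 MPa

482.8


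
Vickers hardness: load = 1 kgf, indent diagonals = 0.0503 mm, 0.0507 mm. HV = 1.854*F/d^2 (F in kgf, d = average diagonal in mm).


d_avg = (0.0503+0.0507)/2 = 0.0505 mm
HV = 1.854*1/0.0505^2 = 727

727


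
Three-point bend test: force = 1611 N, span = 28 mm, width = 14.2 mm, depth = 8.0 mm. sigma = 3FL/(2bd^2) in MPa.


sigma = 3*1611*28/(2*14.2*8.0^2) = 74.5 MPa

74.5


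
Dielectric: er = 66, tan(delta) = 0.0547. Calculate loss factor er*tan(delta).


Loss = 66 * 0.0547 = 3.61

3.61


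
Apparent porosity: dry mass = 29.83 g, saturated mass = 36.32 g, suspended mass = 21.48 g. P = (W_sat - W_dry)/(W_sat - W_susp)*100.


P = (36.32 - 29.83) / (36.32 - 21.48) * 100 = 6.49 / 14.84 * 100 = 43.7%

43.7


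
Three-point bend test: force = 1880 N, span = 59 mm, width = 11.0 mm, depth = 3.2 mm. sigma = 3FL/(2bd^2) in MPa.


sigma = 3*1880*59/(2*11.0*3.2^2) = 1477.1 MPa

1477.1


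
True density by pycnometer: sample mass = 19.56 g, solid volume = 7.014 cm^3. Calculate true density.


TD = 19.56 / 7.014 = 2.789 g/cm^3

2.789


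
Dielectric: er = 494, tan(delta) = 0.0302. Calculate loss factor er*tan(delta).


Loss = 494 * 0.0302 = 14.919

14.919


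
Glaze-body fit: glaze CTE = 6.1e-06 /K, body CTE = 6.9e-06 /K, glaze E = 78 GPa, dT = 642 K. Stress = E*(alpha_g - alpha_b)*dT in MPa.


Stress = 78*1000*(6.1e-06 - 6.9e-06)*642 = -40.1 MPa

-40.1


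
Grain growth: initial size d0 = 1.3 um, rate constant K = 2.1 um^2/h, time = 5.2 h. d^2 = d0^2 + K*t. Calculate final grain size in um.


d^2 = 1.3^2 + 2.1*5.2 = 12.61
d = sqrt(12.61) = 3.55 um

3.55


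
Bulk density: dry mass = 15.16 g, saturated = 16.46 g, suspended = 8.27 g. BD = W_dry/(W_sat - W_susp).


BD = 15.16 / (16.46 - 8.27) = 15.16 / 8.19 = 1.851 g/cm^3

1.851


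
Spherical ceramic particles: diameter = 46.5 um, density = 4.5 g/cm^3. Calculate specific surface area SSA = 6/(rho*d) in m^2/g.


SSA = 6 / (4.5 * 46.5) = 0.029 m^2/g

0.029


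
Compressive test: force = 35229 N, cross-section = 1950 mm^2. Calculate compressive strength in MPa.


CS = 35229 / 1950 = 18.1 MPa

18.1


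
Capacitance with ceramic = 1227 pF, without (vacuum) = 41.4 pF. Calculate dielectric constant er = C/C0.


er = 1227 / 41.4 = 29.64

29.64


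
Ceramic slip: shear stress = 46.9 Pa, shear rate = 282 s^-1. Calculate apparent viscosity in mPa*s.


eta = tau/gamma * 1000 = 46.9/282 * 1000 = 166.3 mPa*s

166.3


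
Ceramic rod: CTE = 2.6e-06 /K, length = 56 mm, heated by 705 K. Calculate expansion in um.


dL = 2.6e-06 * 56 * 705 * 1000 = 102.648 um

102.648


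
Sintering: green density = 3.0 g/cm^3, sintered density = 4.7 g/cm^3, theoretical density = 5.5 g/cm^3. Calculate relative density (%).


Relative = 4.7 / 5.5 * 100 = 85.5%

85.5


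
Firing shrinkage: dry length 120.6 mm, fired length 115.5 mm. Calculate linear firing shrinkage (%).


FS = (120.6 - 115.5) / 120.6 * 100 = 4.23%

4.23


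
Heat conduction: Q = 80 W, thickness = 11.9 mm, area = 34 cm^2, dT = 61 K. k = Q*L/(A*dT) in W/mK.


k = 80*11.9/1000/(34/10000*61) = 4.59 W/mK

4.59


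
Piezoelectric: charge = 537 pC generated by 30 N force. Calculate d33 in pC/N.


d33 = 537 / 30 = 17.9 pC/N

17.9


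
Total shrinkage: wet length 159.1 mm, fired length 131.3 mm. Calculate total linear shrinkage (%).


TS = (159.1 - 131.3) / 159.1 * 100 = 17.47%

17.47


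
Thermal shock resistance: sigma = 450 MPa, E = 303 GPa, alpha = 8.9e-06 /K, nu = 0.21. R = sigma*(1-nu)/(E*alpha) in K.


R = 450*(1-0.21)/(303*1000*8.9e-06) = 132 K

132


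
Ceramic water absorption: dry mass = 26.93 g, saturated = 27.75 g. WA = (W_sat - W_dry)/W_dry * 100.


WA = (27.75 - 26.93) / 26.93 * 100 = 3.04%

3.04


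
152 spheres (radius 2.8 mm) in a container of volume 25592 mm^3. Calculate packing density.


V_sphere = 4/3*pi*2.8^3 = 91.9523 mm^3
Total V = 152*91.9523 = 13976.7496 mm^3
PD = 13976.7496 / 25592 = 0.546

0.546


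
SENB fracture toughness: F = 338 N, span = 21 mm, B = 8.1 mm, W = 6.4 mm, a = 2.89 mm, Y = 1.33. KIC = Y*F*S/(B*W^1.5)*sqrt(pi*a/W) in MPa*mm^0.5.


KIC = 1.33*338*21/(8.1*6.4^1.5)*sqrt(pi*2.89/6.4) = 85.74

85.74


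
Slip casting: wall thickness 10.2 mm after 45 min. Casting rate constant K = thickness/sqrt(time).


K = 10.2 / sqrt(45) = 10.2 / 6.7082 = 1.521 mm/min^0.5

1.521


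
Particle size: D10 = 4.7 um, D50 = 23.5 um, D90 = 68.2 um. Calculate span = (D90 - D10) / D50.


Span = (68.2 - 4.7) / 23.5 = 63.5 / 23.5 = 2.702

2.702


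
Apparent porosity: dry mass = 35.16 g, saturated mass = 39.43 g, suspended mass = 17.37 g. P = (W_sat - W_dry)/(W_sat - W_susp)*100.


P = (39.43 - 35.16) / (39.43 - 17.37) * 100 = 4.27 / 22.06 * 100 = 19.4%

19.4


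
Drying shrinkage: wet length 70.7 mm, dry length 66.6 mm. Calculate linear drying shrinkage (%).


DS = (70.7 - 66.6) / 70.7 * 100 = 5.8%

5.8


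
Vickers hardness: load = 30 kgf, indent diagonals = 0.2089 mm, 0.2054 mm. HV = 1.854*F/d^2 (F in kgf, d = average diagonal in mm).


d_avg = (0.2089+0.2054)/2 = 0.20715 mm
HV = 1.854*30/0.20715^2 = 1296

1296
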